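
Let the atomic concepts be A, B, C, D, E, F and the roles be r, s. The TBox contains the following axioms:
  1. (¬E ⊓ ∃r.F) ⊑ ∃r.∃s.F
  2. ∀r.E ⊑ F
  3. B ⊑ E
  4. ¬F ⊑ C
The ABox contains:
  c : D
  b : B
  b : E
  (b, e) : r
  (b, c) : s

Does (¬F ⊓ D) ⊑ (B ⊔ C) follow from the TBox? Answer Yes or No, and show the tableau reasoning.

Yes

1. (¬F ⊓ D) ⊑ (B ⊔ C)  ⇔  ((¬F ⊓ D) ⊓ (¬B ⊓ ¬C)) unsat w.r.t. T
   all branches close; clash {C, ¬C} at x₀
2. Hence (¬F ⊓ D) ⊑ (B ⊔ C): entailed.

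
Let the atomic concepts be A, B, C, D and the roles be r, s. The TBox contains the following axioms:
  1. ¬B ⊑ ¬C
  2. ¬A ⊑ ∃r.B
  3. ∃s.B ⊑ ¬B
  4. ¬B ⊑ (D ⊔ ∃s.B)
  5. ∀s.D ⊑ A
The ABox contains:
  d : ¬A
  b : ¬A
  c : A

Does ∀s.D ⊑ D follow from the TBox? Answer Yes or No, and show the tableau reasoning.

No

1. ∀s.D ⊑ D  ⇔  (∀s.D ⊓ ¬D) unsat w.r.t. T
   apply at x₀: ∀s.D⊑A
   open: L(x₀) ⊇ {A, B, ¬D, ∀s.D, ∀s.¬B}
2. Hence ∀s.D ⊑ D: not entailed.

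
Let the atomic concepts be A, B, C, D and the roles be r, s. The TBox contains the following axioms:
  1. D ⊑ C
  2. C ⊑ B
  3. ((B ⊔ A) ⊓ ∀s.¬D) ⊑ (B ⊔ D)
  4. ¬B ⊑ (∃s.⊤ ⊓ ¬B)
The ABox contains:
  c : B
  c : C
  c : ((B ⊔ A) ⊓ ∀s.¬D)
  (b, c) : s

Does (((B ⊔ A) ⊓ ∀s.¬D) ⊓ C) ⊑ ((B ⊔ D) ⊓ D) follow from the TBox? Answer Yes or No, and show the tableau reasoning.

No

1. (((B ⊔ A) ⊓ ∀s.¬D) ⊓ C) ⊑ ((B ⊔ D) ⊓ D)  ⇔  ((((B ⊔ A) ⊓ ∀s.¬D) ⊓ C) ⊓ ((¬B ⊓ ¬D) ⊔ ¬D)) unsat w.r.t. T
   apply at x₀: C⊑B; ((B ⊔ A) ⊓ ∀s.¬D)⊑(B ⊔ D)
   open: L(x₀) ⊇ {B, C, ¬D, ∀s.¬D}
2. Hence (((B ⊔ A) ⊓ ∀s.¬D) ⊓ C) ⊑ ((B ⊔ D) ⊓ D): not entailed.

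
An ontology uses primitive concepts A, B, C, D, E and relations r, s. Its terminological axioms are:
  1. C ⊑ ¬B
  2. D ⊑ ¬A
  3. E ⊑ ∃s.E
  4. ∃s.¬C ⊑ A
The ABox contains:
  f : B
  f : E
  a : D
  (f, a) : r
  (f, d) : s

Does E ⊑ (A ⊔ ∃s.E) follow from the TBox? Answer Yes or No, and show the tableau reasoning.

1. E ⊑ (A ⊔ ∃s.E)  ⇔  (E ⊓ (¬A ⊓ ∀s.¬E)) unsat w.r.t. T
   all branches close; clash {A, ¬A} at x₀
2. Hence E ⊑ (A ⊔ ∃s.E): entailed.

Yes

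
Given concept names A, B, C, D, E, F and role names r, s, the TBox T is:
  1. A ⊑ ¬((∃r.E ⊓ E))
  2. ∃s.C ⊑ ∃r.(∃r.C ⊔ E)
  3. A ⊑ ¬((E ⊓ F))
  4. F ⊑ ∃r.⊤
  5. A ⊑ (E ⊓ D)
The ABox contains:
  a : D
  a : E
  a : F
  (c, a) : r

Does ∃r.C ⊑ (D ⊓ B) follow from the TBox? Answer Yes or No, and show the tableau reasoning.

No

1. ∃r.C ⊑ (D ⊓ B)  ⇔  (∃r.C ⊓ (¬D ⊔ ¬B)) unsat w.r.t. T
   open: L(x₀) ⊇ {¬A, ¬D, ¬F, ∀s.¬C, ∃r.C} (+ ∃-successors)
2. Hence ∃r.C ⊑ (D ⊓ B): not entailed.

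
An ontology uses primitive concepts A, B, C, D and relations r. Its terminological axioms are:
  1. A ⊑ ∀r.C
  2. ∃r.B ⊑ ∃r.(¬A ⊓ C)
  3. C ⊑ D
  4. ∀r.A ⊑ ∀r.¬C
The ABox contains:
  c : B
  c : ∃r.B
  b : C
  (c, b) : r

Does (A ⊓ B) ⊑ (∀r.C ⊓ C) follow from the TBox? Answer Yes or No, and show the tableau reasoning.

1. (A ⊓ B) ⊑ (∀r.C ⊓ C)  ⇔  ((A ⊓ B) ⊓ (∃r.¬C ⊔ ¬C)) unsat w.r.t. T
   apply at x₀: A⊑∀r.C
   open: L(x₀) ⊇ {A, B, ¬C, ∀r.C, ∀r.¬B, …} (+ ∃-successors)
2. Hence (A ⊓ B) ⊑ (∀r.C ⊓ C): not entailed.

No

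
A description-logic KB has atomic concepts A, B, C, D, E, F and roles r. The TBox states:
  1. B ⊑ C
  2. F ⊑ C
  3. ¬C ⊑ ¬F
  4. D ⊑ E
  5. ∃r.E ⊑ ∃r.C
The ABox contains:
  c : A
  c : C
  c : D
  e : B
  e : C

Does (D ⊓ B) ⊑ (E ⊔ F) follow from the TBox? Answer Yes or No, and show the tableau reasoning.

Yes

1. (D ⊓ B) ⊑ (E ⊔ F)  ⇔  ((D ⊓ B) ⊓ (¬E ⊓ ¬F)) unsat w.r.t. T
   all branches close; clash {E, ¬E} at x₀
2. Hence (D ⊓ B) ⊑ (E ⊔ F): entailed.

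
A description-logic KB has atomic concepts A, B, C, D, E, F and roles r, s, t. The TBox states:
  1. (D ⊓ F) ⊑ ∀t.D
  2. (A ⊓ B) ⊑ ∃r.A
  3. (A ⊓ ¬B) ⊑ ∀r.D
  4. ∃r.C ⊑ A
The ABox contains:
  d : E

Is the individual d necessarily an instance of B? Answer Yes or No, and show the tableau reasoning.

No

1. d : B?  L(d) = {E} ∪ {¬B}
   open: L(d) ⊇ {E, ¬A, ¬B, ¬D, ∀r.¬C} — d ∉ B possible
2. Hence d : B: not entailed.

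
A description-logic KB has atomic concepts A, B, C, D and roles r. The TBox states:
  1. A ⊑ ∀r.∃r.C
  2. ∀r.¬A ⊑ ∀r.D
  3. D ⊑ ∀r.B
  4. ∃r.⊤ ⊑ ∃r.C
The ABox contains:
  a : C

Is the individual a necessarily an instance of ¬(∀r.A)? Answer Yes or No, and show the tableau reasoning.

No

1. a : ¬(∀r.A)?  L(a) = {C} ∪ {∀r.A}
   open: L(a) ⊇ {C, ¬A, ¬D, ∀r.A, ∀r.D, …} — a ∉ ¬(∀r.A) possible
2. Hence a : ¬(∀r.A): not entailed.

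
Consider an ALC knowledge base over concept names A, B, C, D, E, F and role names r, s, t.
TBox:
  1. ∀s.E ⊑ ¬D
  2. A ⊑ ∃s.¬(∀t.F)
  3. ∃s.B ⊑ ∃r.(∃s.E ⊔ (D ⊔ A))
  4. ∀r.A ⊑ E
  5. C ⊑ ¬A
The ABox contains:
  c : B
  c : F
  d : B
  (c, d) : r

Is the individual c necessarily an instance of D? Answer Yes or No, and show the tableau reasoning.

1. c : D?  L(c) = {B, F} ∪ {¬D}
   open: L(c) ⊇ {B, F, ¬A, ¬C, ¬D, …} (+ ∃-successors) — c ∉ D possible
2. Hence c : D: not entailed.

No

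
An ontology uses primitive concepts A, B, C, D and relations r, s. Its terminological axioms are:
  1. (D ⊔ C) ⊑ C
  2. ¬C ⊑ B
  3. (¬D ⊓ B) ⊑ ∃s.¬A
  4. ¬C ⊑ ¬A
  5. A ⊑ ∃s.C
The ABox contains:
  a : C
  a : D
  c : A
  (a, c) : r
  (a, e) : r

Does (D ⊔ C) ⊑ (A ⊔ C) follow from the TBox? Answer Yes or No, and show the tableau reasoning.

Yes

1. (D ⊔ C) ⊑ (A ⊔ C)  ⇔  ((D ⊔ C) ⊓ (¬A ⊓ ¬C)) unsat w.r.t. T
   all branches close; clash {C, ¬C} at x₀
2. Hence (D ⊔ C) ⊑ (A ⊔ C): entailed.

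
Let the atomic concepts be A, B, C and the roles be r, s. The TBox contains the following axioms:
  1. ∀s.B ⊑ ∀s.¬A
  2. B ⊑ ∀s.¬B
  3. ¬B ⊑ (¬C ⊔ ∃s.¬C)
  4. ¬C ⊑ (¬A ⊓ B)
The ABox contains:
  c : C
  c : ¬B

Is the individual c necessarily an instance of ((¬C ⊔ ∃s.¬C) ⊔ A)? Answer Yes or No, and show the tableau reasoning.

Yes

1. c : ((¬C ⊔ ∃s.¬C) ⊔ A)?  L(c) = {C, ¬B} ∪ {((C ⊓ ∀s.C) ⊓ ¬A)}
   clash {C, ¬C} at an ∃-successor — c ∈ ((¬C ⊔ ∃s.¬C) ⊔ A)
2. Hence c : ((¬C ⊔ ∃s.¬C) ⊔ A): entailed.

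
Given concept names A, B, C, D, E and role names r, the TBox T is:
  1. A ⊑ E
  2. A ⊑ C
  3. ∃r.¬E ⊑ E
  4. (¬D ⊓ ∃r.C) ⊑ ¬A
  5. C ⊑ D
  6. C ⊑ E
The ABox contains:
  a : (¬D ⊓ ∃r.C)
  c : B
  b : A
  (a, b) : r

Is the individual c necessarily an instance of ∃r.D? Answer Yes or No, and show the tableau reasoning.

No

1. c : ∃r.D?  L(c) = {B} ∪ {∀r.¬D}
   open: L(c) ⊇ {B, ¬A, ¬C, ∀r.E, ∀r.¬D} — c ∉ ∃r.D possible
2. Hence c : ∃r.D: not entailed.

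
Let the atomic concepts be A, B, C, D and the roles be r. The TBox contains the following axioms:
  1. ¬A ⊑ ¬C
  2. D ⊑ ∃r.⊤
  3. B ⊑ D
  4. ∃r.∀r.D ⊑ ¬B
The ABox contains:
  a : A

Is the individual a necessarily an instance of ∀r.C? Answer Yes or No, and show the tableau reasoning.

1. a : ∀r.C?  L(a) = {A} ∪ {∃r.¬C}
   open: L(a) ⊇ {A, ¬B, ¬D, ∃r.¬C} (+ ∃-successors) — a ∉ ∀r.C possible
2. Hence a : ∀r.C: not entailed.

No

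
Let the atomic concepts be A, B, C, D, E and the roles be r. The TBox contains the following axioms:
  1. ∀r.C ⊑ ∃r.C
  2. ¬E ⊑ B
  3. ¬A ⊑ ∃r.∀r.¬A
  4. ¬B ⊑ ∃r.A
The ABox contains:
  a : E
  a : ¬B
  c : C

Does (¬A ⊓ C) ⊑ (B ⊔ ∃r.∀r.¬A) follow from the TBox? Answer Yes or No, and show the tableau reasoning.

1. (¬A ⊓ C) ⊑ (B ⊔ ∃r.∀r.¬A)  ⇔  ((¬A ⊓ C) ⊓ (¬B ⊓ ∀r.∃r.A)) unsat w.r.t. T
   all branches close; clash {B, ¬B} at x₀
2. Hence (¬A ⊓ C) ⊑ (B ⊔ ∃r.∀r.¬A): entailed.

Yes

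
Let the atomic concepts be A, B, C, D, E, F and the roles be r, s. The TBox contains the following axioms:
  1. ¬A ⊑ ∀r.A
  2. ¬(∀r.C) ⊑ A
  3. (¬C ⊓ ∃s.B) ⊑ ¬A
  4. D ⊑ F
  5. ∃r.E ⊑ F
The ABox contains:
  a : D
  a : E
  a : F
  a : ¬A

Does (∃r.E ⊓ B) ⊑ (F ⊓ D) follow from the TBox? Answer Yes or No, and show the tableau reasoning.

1. (∃r.E ⊓ B) ⊑ (F ⊓ D)  ⇔  ((∃r.E ⊓ B) ⊓ (¬F ⊔ ¬D)) unsat w.r.t. T
   apply at x₀: ∃r.E⊑F
   open: L(x₀) ⊇ {A, B, C, F, ¬D, …} (+ ∃-successors)
2. Hence (∃r.E ⊓ B) ⊑ (F ⊓ D): not entailed.

No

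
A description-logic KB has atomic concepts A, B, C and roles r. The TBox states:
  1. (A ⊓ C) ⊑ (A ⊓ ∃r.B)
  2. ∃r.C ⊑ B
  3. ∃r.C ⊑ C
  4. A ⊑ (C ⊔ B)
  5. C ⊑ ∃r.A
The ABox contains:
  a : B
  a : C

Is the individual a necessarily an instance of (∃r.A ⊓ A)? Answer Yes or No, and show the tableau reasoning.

1. a : (∃r.A ⊓ A)?  L(a) = {B, C} ∪ {(∀r.¬A ⊔ ¬A)}
   apply at a: C⊑∃r.A
   open: L(a) ⊇ {B, C, ¬A, ∃r.A} (+ ∃-successors) — a ∉ (∃r.A ⊓ A) possible
2. Hence a : (∃r.A ⊓ A): not entailed.

No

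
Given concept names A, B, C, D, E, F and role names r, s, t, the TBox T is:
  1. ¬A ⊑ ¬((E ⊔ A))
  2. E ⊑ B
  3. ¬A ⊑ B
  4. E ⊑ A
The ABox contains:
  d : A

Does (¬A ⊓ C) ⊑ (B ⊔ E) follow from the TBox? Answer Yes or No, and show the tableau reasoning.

Yes

1. (¬A ⊓ C) ⊑ (B ⊔ E)  ⇔  ((¬A ⊓ C) ⊓ (¬B ⊓ ¬E)) unsat w.r.t. T
   all branches close; clash {B, ¬B} at x₀
2. Hence (¬A ⊓ C) ⊑ (B ⊔ E): entailed.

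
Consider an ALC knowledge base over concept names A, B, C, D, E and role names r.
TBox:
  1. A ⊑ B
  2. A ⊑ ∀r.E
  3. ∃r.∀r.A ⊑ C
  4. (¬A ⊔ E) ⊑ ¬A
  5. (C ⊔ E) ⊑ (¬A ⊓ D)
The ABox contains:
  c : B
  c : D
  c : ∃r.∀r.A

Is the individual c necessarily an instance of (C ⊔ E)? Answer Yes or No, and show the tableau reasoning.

1. c : (C ⊔ E)?  L(c) = {B, D, ∃r.∀r.A} ∪ {(¬C ⊓ ¬E)}
   clash {C, ¬C} at c — c ∈ (C ⊔ E)
2. Hence c : (C ⊔ E): entailed.

Yes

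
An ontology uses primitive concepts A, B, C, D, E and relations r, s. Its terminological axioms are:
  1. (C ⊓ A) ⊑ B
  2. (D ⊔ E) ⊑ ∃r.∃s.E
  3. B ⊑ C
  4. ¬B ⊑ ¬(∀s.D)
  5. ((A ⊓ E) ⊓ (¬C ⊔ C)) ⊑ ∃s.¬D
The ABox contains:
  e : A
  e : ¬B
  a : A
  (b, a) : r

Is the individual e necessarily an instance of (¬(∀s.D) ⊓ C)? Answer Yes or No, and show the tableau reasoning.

No

1. e : (¬(∀s.D) ⊓ C)?  L(e) = {A, ¬B} ∪ {(∀s.D ⊔ ¬C)}
   apply at e: ¬B⊑¬(∀s.D)
   open: L(e) ⊇ {A, ¬B, ¬C, ¬D, ¬E, …} (+ ∃-successors) — e ∉ (¬(∀s.D) ⊓ C) possible
2. Hence e : (¬(∀s.D) ⊓ C): not entailed.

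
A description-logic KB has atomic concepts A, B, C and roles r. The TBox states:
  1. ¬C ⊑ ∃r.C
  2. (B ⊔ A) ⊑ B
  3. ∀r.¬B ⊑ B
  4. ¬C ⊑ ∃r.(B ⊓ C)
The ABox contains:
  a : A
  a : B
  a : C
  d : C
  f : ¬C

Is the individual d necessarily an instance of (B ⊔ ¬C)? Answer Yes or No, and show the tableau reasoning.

1. d : (B ⊔ ¬C)?  L(d) = {C} ∪ {(¬B ⊓ C)}
   open: L(d) ⊇ {C, ¬A, ¬B, ∃r.B} (+ ∃-successors) — d ∉ (B ⊔ ¬C) possible
2. Hence d : (B ⊔ ¬C): not entailed.

No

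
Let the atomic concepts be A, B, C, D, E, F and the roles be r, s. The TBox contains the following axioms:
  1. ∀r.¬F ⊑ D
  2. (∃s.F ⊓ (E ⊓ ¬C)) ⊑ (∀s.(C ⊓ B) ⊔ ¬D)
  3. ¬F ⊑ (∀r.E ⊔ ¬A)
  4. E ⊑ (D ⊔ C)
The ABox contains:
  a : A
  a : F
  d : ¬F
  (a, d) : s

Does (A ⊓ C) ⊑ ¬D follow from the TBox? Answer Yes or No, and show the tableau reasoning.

1. (A ⊓ C) ⊑ ¬D  ⇔  ((A ⊓ C) ⊓ D) unsat w.r.t. T
   open: L(x₀) ⊇ {A, C, D, F, ¬E, …}
2. Hence (A ⊓ C) ⊑ ¬D: not entailed.

No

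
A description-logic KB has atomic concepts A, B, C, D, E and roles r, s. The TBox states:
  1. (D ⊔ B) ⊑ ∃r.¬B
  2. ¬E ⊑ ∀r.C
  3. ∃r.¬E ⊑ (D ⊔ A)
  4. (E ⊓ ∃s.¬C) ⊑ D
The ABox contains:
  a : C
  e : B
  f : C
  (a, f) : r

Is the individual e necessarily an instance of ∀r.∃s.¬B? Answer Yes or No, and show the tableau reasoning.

1. e : ∀r.∃s.¬B?  L(e) = {B} ∪ {∃r.∀s.B}
   open: L(e) ⊇ {B, E, ∀r.E, ∀s.C, ∃r.¬B, …} (+ ∃-successors) — e ∉ ∀r.∃s.¬B possible
2. Hence e : ∀r.∃s.¬B: not entailed.

No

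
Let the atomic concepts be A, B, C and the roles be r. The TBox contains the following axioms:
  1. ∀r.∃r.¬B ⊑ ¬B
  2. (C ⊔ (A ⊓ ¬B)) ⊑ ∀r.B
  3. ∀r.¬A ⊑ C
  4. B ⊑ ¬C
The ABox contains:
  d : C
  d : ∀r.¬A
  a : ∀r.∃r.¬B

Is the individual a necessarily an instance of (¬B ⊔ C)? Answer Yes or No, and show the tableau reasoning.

Yes

1. a : (¬B ⊔ C)?  L(a) = {∀r.∃r.¬B} ∪ {(B ⊓ ¬C)}
   clash {C, ¬C} at a — a ∈ (¬B ⊔ C)
2. Hence a : (¬B ⊔ C): entailed.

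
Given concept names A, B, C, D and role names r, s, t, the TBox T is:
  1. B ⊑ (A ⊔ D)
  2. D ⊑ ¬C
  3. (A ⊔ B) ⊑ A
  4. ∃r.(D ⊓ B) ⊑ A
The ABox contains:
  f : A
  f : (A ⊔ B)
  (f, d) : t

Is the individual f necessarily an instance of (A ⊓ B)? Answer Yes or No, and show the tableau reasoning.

1. f : (A ⊓ B)?  L(f) = {A, (A ⊔ B)} ∪ {(¬A ⊔ ¬B)}
   open: L(f) ⊇ {A, ¬B, ¬D} — f ∉ (A ⊓ B) possible
2. Hence f : (A ⊓ B): not entailed.

No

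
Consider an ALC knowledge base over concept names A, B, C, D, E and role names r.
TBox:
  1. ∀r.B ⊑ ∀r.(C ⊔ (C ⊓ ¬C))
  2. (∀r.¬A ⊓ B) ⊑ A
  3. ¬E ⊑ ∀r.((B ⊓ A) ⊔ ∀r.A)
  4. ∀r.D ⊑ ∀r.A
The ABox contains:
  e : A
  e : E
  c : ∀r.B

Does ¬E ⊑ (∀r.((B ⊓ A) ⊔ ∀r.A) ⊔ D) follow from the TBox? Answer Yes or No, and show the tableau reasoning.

Yes

1. ¬E ⊑ (∀r.((B ⊓ A) ⊔ ∀r.A) ⊔ D)  ⇔  (¬E ⊓ (∃r.((¬B ⊔ ¬A) ⊓ ∃r.¬A) ⊓ ¬D)) unsat w.r.t. T
   all branches close; clash {A, ¬A} at an ∃-successor
2. Hence ¬E ⊑ (∀r.((B ⊓ A) ⊔ ∀r.A) ⊔ D): entailed.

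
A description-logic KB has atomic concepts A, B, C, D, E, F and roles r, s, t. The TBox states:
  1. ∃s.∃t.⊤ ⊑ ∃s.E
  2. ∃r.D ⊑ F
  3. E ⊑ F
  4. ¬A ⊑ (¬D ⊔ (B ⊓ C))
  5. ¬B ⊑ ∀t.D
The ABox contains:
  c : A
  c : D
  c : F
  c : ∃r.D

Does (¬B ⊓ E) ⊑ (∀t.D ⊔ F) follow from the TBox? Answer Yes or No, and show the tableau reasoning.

1. (¬B ⊓ E) ⊑ (∀t.D ⊔ F)  ⇔  ((¬B ⊓ E) ⊓ (∃t.¬D ⊓ ¬F)) unsat w.r.t. T
   all branches close; clash {F, ¬F} at x₀
2. Hence (¬B ⊓ E) ⊑ (∀t.D ⊔ F): entailed.

Yes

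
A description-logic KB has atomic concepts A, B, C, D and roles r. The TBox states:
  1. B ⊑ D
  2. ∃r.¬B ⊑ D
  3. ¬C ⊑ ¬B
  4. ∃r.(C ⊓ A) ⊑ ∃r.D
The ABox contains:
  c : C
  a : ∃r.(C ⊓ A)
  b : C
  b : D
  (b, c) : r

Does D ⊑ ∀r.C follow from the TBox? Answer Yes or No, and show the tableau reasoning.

1. D ⊑ ∀r.C  ⇔  (D ⊓ ∃r.¬C) unsat w.r.t. T
   open: L(x₀) ⊇ {C, D, ∀r.(¬C ⊔ ¬A), ∃r.¬C} (+ ∃-successors)
2. Hence D ⊑ ∀r.C: not entailed.

No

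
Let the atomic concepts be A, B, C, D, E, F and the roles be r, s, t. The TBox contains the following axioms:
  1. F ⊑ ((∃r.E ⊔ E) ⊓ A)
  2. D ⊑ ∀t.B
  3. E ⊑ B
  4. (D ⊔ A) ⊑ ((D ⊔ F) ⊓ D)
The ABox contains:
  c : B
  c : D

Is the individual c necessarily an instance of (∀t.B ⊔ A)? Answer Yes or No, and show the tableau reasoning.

1. c : (∀t.B ⊔ A)?  L(c) = {B, D} ∪ {(∃t.¬B ⊓ ¬A)}
   clash {A, ¬A} at c — c ∈ (∀t.B ⊔ A)
2. Hence c : (∀t.B ⊔ A): entailed.

Yes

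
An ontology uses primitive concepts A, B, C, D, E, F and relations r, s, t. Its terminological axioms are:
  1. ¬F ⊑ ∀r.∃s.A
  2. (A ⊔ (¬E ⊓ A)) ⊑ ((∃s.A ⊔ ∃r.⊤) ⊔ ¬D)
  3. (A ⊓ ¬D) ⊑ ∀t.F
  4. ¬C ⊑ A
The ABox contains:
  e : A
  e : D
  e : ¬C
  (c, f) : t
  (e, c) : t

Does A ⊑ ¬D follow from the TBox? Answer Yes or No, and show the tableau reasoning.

No

1. A ⊑ ¬D  ⇔  (A ⊓ D) unsat w.r.t. T
   open: L(x₀) ⊇ {A, D, F, ∃s.A} (+ ∃-successors)
2. Hence A ⊑ ¬D: not entailed.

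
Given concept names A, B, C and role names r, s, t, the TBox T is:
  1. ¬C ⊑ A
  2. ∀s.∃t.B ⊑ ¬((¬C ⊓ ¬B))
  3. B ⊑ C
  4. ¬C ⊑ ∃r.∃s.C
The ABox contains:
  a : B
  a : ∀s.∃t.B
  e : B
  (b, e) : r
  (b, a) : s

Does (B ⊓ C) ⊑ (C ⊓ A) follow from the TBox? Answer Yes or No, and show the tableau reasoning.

No

1. (B ⊓ C) ⊑ (C ⊓ A)  ⇔  ((B ⊓ C) ⊓ (¬C ⊔ ¬A)) unsat w.r.t. T
   open: L(x₀) ⊇ {B, C, ¬A, ∃s.∀t.¬B} (+ ∃-successors)
2. Hence (B ⊓ C) ⊑ (C ⊓ A): not entailed.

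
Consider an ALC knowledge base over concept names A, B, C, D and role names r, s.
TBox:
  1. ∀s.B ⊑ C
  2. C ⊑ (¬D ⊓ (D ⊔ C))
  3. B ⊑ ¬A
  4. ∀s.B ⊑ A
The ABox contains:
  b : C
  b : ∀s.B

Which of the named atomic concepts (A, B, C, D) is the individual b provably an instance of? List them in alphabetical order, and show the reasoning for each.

{A, C}

1. b : A?  L(b) = {C, ∀s.B} ∪ {¬A}
   clash {A, ¬A} at b — b ∈ A
2. b : B?  L(b) = {C, ∀s.B} ∪ {¬B}
   apply at b: C⊑(¬D ⊓ (D ⊔ C)); ∀s.B⊑A
   open: L(b) ⊇ {A, C, ¬B, ¬D, ∀s.B} — b ∉ B possible
3. b : C?  L(b) = {C, ∀s.B} ∪ {¬C}
   clash {C, ¬C} at b — b ∈ C
4. b : D?  L(b) = {C, ∀s.B} ∪ {¬D}
   apply at b: C⊑(¬D ⊓ (D ⊔ C)); ∀s.B⊑A
   open: L(b) ⊇ {A, C, ¬B, ¬D, ∀s.B} — b ∉ D possible
5. Entailed for b: {A, C}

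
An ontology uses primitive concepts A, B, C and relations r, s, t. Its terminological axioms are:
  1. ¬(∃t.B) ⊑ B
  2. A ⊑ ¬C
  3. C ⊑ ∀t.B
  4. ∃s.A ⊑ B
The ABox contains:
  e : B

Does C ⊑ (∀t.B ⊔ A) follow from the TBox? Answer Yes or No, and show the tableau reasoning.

Yes

1. C ⊑ (∀t.B ⊔ A)  ⇔  (C ⊓ (∃t.¬B ⊓ ¬A)) unsat w.r.t. T
   all branches close; clash {B, ¬B} at an ∃-successor
2. Hence C ⊑ (∀t.B ⊔ A): entailed.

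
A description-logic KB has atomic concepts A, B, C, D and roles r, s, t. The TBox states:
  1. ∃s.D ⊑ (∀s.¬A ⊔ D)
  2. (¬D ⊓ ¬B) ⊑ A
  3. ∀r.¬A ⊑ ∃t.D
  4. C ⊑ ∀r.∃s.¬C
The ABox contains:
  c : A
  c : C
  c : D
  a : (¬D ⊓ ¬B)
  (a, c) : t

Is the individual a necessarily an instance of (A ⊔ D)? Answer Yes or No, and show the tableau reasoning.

Yes

1. a : (A ⊔ D)?  L(a) = {(¬D ⊓ ¬B)} ∪ {(¬A ⊓ ¬D)}
   clash {A, ¬A} at a — a ∈ (A ⊔ D)
2. Hence a : (A ⊔ D): entailed.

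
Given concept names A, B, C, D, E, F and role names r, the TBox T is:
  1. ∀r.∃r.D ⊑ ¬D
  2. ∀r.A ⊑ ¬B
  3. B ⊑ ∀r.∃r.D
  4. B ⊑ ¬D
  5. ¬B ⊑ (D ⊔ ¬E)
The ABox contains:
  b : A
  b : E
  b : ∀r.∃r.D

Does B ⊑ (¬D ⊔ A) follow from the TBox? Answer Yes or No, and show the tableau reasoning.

Yes

1. B ⊑ (¬D ⊔ A)  ⇔  (B ⊓ (D ⊓ ¬A)) unsat w.r.t. T
   all branches close; clash {D, ¬D} at x₀
2. Hence B ⊑ (¬D ⊔ A): entailed.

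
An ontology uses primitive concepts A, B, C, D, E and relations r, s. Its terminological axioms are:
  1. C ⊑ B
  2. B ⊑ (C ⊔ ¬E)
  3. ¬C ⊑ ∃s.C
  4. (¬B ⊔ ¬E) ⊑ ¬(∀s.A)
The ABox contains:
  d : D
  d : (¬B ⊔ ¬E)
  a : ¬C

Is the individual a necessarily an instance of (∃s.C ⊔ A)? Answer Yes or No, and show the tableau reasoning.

1. a : (∃s.C ⊔ A)?  L(a) = {¬C} ∪ {(∀s.¬C ⊓ ¬A)}
   clash {C, ¬C} at an ∃-successor — a ∈ (∃s.C ⊔ A)
2. Hence a : (∃s.C ⊔ A): entailed.

Yes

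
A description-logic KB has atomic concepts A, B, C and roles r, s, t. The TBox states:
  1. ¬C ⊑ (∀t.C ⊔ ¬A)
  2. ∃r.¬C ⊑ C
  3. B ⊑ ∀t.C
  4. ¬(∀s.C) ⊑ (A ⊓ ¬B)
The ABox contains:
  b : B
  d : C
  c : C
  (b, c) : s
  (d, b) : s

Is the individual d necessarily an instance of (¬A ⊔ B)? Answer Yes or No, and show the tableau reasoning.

No

1. d : (¬A ⊔ B)?  L(d) = {C} ∪ {(A ⊓ ¬B)}
   open: L(d) ⊇ {A, C, ¬B} — d ∉ (¬A ⊔ B) possible
2. Hence d : (¬A ⊔ B): not entailed.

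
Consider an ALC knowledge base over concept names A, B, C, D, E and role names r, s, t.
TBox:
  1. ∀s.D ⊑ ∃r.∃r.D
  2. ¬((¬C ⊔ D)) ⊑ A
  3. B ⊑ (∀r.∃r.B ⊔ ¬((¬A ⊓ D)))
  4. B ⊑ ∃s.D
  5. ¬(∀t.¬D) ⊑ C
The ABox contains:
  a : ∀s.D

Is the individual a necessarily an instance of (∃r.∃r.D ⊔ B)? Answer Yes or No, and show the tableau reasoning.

1. a : (∃r.∃r.D ⊔ B)?  L(a) = {∀s.D} ∪ {(∀r.∀r.¬D ⊓ ¬B)}
   clash {D, ¬D} at an ∃-successor — a ∈ (∃r.∃r.D ⊔ B)
2. Hence a : (∃r.∃r.D ⊔ B): entailed.

Yes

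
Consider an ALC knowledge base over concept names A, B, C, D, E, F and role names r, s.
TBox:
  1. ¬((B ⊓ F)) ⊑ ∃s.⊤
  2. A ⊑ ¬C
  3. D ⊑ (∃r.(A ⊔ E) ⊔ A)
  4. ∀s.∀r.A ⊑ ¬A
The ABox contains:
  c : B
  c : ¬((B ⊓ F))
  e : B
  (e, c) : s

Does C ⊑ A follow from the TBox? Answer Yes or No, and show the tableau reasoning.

1. C ⊑ A  ⇔  (C ⊓ ¬A) unsat w.r.t. T
   open: L(x₀) ⊇ {B, C, F, ¬A, ¬D}
2. Hence C ⊑ A: not entailed.

No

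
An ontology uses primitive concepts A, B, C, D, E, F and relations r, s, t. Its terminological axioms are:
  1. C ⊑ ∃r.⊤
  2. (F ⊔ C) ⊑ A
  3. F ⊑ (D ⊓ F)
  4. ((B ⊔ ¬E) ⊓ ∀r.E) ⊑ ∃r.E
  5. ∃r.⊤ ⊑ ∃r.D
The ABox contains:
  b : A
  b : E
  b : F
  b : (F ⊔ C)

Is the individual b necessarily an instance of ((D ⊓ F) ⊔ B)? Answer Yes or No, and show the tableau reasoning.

1. b : ((D ⊓ F) ⊔ B)?  L(b) = {A, E, F, (F ⊔ C)} ∪ {((¬D ⊔ ¬F) ⊓ ¬B)}
   clash {F, ¬F} at b — b ∈ ((D ⊓ F) ⊔ B)
2. Hence b : ((D ⊓ F) ⊔ B): entailed.

Yes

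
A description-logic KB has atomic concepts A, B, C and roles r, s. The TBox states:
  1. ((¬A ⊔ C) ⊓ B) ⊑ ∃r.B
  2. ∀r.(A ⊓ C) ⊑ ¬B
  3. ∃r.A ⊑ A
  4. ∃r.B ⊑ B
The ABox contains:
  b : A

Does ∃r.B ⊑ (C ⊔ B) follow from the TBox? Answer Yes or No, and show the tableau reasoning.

Yes

1. ∃r.B ⊑ (C ⊔ B)  ⇔  (∃r.B ⊓ (¬C ⊓ ¬B)) unsat w.r.t. T
   all branches close; clash {B, ¬B} at x₀
2. Hence ∃r.B ⊑ (C ⊔ B): entailed.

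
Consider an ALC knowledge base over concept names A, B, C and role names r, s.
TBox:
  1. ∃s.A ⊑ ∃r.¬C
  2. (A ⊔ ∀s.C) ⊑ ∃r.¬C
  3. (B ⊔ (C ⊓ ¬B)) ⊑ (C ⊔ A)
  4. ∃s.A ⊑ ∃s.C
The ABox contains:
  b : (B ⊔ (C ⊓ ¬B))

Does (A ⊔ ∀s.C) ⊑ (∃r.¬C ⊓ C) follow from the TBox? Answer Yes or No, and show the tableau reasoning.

No

1. (A ⊔ ∀s.C) ⊑ (∃r.¬C ⊓ C)  ⇔  ((A ⊔ ∀s.C) ⊓ (∀r.C ⊔ ¬C)) unsat w.r.t. T
   apply at x₀: (A ⊔ ∀s.C)⊑∃r.¬C
   open: L(x₀) ⊇ {A, ¬B, ¬C, ∀s.¬A, ∃r.¬C} (+ ∃-successors)
2. Hence (A ⊔ ∀s.C) ⊑ (∃r.¬C ⊓ C): not entailed.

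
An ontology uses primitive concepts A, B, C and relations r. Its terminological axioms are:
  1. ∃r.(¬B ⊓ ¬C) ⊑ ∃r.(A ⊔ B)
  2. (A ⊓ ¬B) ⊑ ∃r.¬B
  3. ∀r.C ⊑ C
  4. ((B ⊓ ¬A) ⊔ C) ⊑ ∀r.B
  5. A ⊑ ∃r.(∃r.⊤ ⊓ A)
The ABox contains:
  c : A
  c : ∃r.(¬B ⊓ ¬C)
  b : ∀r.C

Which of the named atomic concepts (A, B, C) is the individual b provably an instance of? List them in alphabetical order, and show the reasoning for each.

1. b : A?  L(b) = {∀r.C} ∪ {¬A}
   apply at b: ∀r.C⊑C
   open: L(b) ⊇ {C, ¬A, ∀r.(B ⊔ C), ∀r.B, ∀r.C} — b ∉ A possible
2. b : B?  L(b) = {∀r.C} ∪ {¬B}
   apply at b: ∀r.C⊑C
   open: L(b) ⊇ {C, ¬A, ¬B, ∀r.(B ⊔ C), ∀r.B, …} — b ∉ B possible
3. b : C?  L(b) = {∀r.C} ∪ {¬C}
   clash {C, ¬C} at b — b ∈ C
4. Entailed for b: {C}

{C}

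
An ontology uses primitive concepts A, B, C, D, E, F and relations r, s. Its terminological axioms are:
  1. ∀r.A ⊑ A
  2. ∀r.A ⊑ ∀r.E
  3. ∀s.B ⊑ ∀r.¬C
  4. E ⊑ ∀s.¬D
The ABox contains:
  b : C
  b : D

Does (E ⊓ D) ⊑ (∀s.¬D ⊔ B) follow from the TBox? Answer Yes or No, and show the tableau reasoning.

1. (E ⊓ D) ⊑ (∀s.¬D ⊔ B)  ⇔  ((E ⊓ D) ⊓ (∃s.D ⊓ ¬B)) unsat w.r.t. T
   all branches close; clash {D, ¬D} at an ∃-successor
2. Hence (E ⊓ D) ⊑ (∀s.¬D ⊔ B): entailed.

Yes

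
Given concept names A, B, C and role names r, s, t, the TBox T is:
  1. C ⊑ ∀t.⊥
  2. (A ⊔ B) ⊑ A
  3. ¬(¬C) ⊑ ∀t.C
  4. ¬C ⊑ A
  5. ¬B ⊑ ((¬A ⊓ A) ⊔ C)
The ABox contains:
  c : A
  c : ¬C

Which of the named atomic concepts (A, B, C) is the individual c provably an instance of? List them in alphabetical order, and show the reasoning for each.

1. c : A?  L(c) = {A, ¬C} ∪ {¬A}
   clash {A, ¬A} at c — c ∈ A
2. c : B?  L(c) = {A, ¬C} ∪ {¬B}
   clash {C, ¬C} at c — c ∈ B
3. c : C?  L(c) = {A, ¬C} ∪ {¬C}
   open: L(c) ⊇ {A, B, ¬C} — c ∉ C possible
4. Entailed for c: {A, B}

{A, B}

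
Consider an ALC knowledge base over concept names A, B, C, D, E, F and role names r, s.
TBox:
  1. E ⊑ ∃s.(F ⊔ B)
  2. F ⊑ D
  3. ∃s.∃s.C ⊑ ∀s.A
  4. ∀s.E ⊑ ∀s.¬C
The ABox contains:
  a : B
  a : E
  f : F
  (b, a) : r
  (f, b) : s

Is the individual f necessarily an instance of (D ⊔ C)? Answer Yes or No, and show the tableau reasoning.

Yes

1. f : (D ⊔ C)?  L(f) = {F} ∪ {(¬D ⊓ ¬C)}
   clash {D, ¬D} at f — f ∈ (D ⊔ C)
2. Hence f : (D ⊔ C): entailed.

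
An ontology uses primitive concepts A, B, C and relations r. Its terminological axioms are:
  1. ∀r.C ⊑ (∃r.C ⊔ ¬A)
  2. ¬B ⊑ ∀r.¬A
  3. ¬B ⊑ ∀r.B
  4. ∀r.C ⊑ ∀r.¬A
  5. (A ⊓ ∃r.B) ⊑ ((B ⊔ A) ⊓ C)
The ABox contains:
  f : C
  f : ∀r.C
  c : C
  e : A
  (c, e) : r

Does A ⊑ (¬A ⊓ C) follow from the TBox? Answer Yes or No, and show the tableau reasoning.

No

1. A ⊑ (¬A ⊓ C)  ⇔  (A ⊓ (A ⊔ ¬C)) unsat w.r.t. T
   open: L(x₀) ⊇ {A, B, ∀r.¬B, ∃r.¬C} (+ ∃-successors)
2. Hence A ⊑ (¬A ⊓ C): not entailed.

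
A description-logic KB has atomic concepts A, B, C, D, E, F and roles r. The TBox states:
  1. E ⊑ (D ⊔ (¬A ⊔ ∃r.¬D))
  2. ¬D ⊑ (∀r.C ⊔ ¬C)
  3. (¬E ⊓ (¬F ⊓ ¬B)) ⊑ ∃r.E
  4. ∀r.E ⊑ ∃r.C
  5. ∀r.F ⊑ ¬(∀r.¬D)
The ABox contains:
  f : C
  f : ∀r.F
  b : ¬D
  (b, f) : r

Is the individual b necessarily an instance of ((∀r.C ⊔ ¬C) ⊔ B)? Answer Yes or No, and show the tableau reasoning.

1. b : ((∀r.C ⊔ ¬C) ⊔ B)?  L(b) = {¬D} ∪ {((∃r.¬C ⊓ C) ⊓ ¬B)}
   clash {C, ¬C} at b — b ∈ ((∀r.C ⊔ ¬C) ⊔ B)
2. Hence b : ((∀r.C ⊔ ¬C) ⊔ B): entailed.

Yes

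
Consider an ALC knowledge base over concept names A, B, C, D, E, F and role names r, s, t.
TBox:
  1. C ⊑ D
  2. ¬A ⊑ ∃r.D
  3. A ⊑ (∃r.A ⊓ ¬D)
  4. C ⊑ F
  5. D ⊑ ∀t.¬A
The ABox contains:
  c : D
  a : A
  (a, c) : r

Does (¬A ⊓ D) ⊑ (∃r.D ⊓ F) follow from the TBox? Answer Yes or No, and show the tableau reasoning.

1. (¬A ⊓ D) ⊑ (∃r.D ⊓ F)  ⇔  ((¬A ⊓ D) ⊓ (∀r.¬D ⊔ ¬F)) unsat w.r.t. T
   apply at x₀: ¬A⊑∃r.D; D⊑∀t.¬A
   open: L(x₀) ⊇ {D, ¬A, ¬C, ¬F, ∀t.¬A, …} (+ ∃-successors)
2. Hence (¬A ⊓ D) ⊑ (∃r.D ⊓ F): not entailed.

No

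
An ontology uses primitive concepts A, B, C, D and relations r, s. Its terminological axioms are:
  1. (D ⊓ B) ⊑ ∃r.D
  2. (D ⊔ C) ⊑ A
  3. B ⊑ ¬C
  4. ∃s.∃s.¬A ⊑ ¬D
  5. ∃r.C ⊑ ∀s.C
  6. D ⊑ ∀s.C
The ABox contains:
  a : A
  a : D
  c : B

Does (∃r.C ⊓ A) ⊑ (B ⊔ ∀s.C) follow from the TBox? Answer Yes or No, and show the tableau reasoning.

1. (∃r.C ⊓ A) ⊑ (B ⊔ ∀s.C)  ⇔  ((∃r.C ⊓ A) ⊓ (¬B ⊓ ∃s.¬C)) unsat w.r.t. T
   all branches close; clash {C, ¬C} at an ∃-successor
2. Hence (∃r.C ⊓ A) ⊑ (B ⊔ ∀s.C): entailed.

Yes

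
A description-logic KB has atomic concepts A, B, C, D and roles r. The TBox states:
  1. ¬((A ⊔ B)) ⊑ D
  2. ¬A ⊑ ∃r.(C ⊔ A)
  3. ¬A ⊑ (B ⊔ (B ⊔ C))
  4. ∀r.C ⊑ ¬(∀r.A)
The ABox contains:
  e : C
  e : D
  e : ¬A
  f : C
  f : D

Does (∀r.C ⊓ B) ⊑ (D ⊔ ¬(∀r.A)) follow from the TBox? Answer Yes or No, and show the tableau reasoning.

Yes

1. (∀r.C ⊓ B) ⊑ (D ⊔ ¬(∀r.A))  ⇔  ((∀r.C ⊓ B) ⊓ (¬D ⊓ ∀r.A)) unsat w.r.t. T
   all branches close; clash {D, ¬D} at x₀
2. Hence (∀r.C ⊓ B) ⊑ (D ⊔ ¬(∀r.A)): entailed.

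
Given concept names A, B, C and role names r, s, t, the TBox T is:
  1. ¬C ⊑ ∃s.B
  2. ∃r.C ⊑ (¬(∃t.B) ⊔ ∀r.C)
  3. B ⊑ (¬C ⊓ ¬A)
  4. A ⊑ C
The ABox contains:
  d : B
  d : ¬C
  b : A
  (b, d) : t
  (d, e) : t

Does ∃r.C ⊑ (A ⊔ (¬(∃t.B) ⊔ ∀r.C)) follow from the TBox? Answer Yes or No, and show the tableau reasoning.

Yes

1. ∃r.C ⊑ (A ⊔ (¬(∃t.B) ⊔ ∀r.C))  ⇔  (∃r.C ⊓ (¬A ⊓ (∃t.B ⊓ ∃r.¬C))) unsat w.r.t. T
   all branches close; clash {C, ¬C} at an ∃-successor
2. Hence ∃r.C ⊑ (A ⊔ (¬(∃t.B) ⊔ ∀r.C)): entailed.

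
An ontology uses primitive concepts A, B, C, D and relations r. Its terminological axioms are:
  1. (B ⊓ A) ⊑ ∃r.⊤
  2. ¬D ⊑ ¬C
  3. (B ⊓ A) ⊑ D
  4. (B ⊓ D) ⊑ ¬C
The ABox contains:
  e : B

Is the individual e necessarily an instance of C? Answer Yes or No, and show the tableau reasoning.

No

1. e : C?  L(e) = {B} ∪ {¬C}
   open: L(e) ⊇ {B, ¬A, ¬C} — e ∉ C possible
2. Hence e : C: not entailed.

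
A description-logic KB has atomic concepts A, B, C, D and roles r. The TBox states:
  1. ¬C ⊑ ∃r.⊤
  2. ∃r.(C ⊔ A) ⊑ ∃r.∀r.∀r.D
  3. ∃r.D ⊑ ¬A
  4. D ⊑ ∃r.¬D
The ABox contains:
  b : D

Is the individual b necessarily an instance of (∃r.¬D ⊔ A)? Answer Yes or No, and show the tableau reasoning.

1. b : (∃r.¬D ⊔ A)?  L(b) = {D} ∪ {(∀r.D ⊓ ¬A)}
   clash {D, ¬D} at an ∃-successor — b ∈ (∃r.¬D ⊔ A)
2. Hence b : (∃r.¬D ⊔ A): entailed.

Yes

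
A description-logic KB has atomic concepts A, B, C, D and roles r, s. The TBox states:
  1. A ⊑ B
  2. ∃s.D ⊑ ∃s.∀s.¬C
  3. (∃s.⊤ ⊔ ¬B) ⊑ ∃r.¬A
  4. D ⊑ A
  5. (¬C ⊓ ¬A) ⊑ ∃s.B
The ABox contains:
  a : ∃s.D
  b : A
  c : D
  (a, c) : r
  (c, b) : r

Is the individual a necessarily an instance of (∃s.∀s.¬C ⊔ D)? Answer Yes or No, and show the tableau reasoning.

1. a : (∃s.∀s.¬C ⊔ D)?  L(a) = {∃s.D} ∪ {(∀s.∃s.C ⊓ ¬D)}
   clash {C, ¬C} at an ∃-successor — a ∈ (∃s.∀s.¬C ⊔ D)
2. Hence a : (∃s.∀s.¬C ⊔ D): entailed.

Yes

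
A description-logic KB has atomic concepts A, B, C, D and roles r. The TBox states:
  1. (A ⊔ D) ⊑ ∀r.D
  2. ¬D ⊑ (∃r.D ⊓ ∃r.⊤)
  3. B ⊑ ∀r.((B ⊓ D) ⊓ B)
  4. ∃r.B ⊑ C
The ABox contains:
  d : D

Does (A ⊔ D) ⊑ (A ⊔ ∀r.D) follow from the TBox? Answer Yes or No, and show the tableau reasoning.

Yes

1. (A ⊔ D) ⊑ (A ⊔ ∀r.D)  ⇔  ((A ⊔ D) ⊓ (¬A ⊓ ∃r.¬D)) unsat w.r.t. T
   all branches close; clash {D, ¬D} at an ∃-successor
2. Hence (A ⊔ D) ⊑ (A ⊔ ∀r.D): entailed.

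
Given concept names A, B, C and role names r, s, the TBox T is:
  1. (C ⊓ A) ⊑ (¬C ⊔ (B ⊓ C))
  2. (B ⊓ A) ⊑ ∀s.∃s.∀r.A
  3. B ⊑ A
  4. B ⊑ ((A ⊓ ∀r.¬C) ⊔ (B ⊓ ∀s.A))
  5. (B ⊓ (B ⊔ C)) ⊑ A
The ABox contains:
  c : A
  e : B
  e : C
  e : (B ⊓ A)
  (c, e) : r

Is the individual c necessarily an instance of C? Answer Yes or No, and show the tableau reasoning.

1. c : C?  L(c) = {A} ∪ {¬C}
   open: L(c) ⊇ {A, ¬B, ¬C} — c ∉ C possible
2. Hence c : C: not entailed.

No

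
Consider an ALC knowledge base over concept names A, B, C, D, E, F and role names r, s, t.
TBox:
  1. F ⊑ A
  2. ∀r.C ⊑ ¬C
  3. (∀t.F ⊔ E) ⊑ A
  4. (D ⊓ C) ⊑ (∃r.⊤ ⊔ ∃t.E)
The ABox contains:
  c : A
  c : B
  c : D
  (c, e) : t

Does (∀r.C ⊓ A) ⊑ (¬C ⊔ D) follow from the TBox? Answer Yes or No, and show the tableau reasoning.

1. (∀r.C ⊓ A) ⊑ (¬C ⊔ D)  ⇔  ((∀r.C ⊓ A) ⊓ (C ⊓ ¬D)) unsat w.r.t. T
   all branches close; clash {C, ¬C} at x₀
2. Hence (∀r.C ⊓ A) ⊑ (¬C ⊔ D): entailed.

Yes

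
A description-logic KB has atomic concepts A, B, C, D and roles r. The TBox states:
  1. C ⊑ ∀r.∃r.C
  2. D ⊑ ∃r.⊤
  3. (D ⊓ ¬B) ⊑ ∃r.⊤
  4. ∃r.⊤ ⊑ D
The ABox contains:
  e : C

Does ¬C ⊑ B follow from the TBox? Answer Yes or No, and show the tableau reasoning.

1. ¬C ⊑ B  ⇔  (¬C ⊓ ¬B) unsat w.r.t. T
   open: L(x₀) ⊇ {¬B, ¬C, ¬D, ∀r.⊥}
2. Hence ¬C ⊑ B: not entailed.

No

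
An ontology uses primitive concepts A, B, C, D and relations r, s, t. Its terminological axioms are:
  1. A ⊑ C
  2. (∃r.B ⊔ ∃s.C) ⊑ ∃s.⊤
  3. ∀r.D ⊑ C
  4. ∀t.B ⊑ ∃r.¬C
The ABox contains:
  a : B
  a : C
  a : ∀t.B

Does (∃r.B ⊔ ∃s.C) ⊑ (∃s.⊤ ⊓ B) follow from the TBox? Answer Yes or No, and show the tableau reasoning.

1. (∃r.B ⊔ ∃s.C) ⊑ (∃s.⊤ ⊓ B)  ⇔  ((∃r.B ⊔ ∃s.C) ⊓ (∀s.⊥ ⊔ ¬B)) unsat w.r.t. T
   apply at x₀: (∃r.B ⊔ ∃s.C)⊑∃s.⊤
   open: L(x₀) ⊇ {¬A, ¬B, ∃r.B, ∃r.¬D, ∃s.⊤, …} (+ ∃-successors)
2. Hence (∃r.B ⊔ ∃s.C) ⊑ (∃s.⊤ ⊓ B): not entailed.

No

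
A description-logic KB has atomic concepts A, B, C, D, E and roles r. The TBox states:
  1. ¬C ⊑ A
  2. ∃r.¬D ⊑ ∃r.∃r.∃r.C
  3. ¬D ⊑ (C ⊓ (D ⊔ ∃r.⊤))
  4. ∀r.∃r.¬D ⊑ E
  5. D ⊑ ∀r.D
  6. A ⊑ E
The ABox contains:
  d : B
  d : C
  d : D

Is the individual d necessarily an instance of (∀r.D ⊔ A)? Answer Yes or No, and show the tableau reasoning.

1. d : (∀r.D ⊔ A)?  L(d) = {B, C, D} ∪ {(∃r.¬D ⊓ ¬A)}
   clash {D, ¬D} at an ∃-successor — d ∈ (∀r.D ⊔ A)
2. Hence d : (∀r.D ⊔ A): entailed.

Yes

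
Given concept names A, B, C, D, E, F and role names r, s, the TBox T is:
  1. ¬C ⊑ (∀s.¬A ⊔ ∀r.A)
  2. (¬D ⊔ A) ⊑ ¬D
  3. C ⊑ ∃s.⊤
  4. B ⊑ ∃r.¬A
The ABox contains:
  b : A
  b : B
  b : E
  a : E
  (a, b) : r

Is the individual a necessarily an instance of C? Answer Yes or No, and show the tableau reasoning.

1. a : C?  L(a) = {E} ∪ {¬C}
   apply at a: ¬C⊑(∀s.¬A ⊔ ∀r.A)
   open: L(a) ⊇ {D, E, ¬A, ¬B, ¬C, …} — a ∉ C possible
2. Hence a : C: not entailed.

No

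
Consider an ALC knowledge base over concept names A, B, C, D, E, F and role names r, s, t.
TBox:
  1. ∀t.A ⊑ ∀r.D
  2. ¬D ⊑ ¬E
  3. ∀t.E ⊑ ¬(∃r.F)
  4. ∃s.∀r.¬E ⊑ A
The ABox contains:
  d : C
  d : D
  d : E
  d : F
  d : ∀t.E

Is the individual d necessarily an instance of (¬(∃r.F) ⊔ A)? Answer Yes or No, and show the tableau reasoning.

Yes

1. d : (¬(∃r.F) ⊔ A)?  L(d) = {C, D, E, F, ∀t.E} ∪ {(∃r.F ⊓ ¬A)}
   clash {A, ¬A} at d — d ∈ (¬(∃r.F) ⊔ A)
2. Hence d : (¬(∃r.F) ⊔ A): entailed.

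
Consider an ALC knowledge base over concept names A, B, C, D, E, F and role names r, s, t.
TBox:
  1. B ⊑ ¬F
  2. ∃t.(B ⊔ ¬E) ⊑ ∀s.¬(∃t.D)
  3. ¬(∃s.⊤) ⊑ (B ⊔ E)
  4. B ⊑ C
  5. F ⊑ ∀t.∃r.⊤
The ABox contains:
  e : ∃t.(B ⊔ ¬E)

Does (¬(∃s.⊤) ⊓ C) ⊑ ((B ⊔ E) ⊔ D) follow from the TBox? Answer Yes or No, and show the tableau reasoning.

1. (¬(∃s.⊤) ⊓ C) ⊑ ((B ⊔ E) ⊔ D)  ⇔  ((∀s.⊥ ⊓ C) ⊓ ((¬B ⊓ ¬E) ⊓ ¬D)) unsat w.r.t. T
   all branches close; clash {E, ¬E} at x₀
2. Hence (¬(∃s.⊤) ⊓ C) ⊑ ((B ⊔ E) ⊔ D): entailed.

Yes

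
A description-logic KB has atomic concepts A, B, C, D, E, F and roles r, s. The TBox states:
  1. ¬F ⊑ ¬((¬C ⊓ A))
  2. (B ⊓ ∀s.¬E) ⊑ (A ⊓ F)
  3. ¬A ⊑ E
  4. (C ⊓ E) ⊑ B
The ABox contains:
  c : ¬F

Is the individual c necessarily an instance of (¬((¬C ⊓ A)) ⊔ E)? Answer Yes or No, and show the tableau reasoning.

Yes

1. c : (¬((¬C ⊓ A)) ⊔ E)?  L(c) = {¬F} ∪ {((¬C ⊓ A) ⊓ ¬E)}
   clash {F, ¬F} at c — c ∈ (¬((¬C ⊓ A)) ⊔ E)
2. Hence c : (¬((¬C ⊓ A)) ⊔ E): entailed.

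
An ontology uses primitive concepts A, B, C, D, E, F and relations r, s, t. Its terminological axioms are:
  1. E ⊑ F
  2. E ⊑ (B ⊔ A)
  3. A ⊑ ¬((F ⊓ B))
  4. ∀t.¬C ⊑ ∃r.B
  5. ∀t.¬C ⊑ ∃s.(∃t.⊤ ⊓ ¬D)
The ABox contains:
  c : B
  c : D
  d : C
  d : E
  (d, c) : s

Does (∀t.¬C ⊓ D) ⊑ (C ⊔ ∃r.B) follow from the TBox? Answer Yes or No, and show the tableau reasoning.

1. (∀t.¬C ⊓ D) ⊑ (C ⊔ ∃r.B)  ⇔  ((∀t.¬C ⊓ D) ⊓ (¬C ⊓ ∀r.¬B)) unsat w.r.t. T
   all branches close; clash {B, ¬B} at an ∃-successor
2. Hence (∀t.¬C ⊓ D) ⊑ (C ⊔ ∃r.B): entailed.

Yes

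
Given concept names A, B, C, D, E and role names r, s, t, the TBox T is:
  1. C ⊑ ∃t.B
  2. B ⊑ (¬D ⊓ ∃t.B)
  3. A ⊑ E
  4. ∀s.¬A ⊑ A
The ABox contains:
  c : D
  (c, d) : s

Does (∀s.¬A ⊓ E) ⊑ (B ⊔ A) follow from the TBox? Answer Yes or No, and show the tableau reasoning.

Yes

1. (∀s.¬A ⊓ E) ⊑ (B ⊔ A)  ⇔  ((∀s.¬A ⊓ E) ⊓ (¬B ⊓ ¬A)) unsat w.r.t. T
   all branches close; clash {A, ¬A} at x₀
2. Hence (∀s.¬A ⊓ E) ⊑ (B ⊔ A): entailed.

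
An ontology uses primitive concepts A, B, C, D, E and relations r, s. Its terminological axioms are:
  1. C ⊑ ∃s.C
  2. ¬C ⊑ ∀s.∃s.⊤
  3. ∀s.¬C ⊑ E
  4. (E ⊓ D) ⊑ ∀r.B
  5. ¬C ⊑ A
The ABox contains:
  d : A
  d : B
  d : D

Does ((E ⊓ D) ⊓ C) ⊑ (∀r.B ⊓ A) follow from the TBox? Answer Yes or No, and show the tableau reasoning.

No

1. ((E ⊓ D) ⊓ C) ⊑ (∀r.B ⊓ A)  ⇔  (((E ⊓ D) ⊓ C) ⊓ (∃r.¬B ⊔ ¬A)) unsat w.r.t. T
   apply at x₀: C⊑∃s.C; (E ⊓ D)⊑∀r.B
   open: L(x₀) ⊇ {C, D, E, ¬A, ∀r.B, …} (+ ∃-successors)
2. Hence ((E ⊓ D) ⊓ C) ⊑ (∀r.B ⊓ A): not entailed.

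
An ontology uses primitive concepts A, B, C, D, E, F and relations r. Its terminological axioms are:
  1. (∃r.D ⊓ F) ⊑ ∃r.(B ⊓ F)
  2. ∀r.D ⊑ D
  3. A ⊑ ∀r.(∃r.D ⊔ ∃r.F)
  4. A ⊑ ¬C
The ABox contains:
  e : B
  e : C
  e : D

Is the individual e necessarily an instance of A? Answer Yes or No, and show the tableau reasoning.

1. e : A?  L(e) = {B, C, D} ∪ {¬A}
   open: L(e) ⊇ {B, C, D, ¬A, ∀r.¬D} — e ∉ A possible
2. Hence e : A: not entailed.

No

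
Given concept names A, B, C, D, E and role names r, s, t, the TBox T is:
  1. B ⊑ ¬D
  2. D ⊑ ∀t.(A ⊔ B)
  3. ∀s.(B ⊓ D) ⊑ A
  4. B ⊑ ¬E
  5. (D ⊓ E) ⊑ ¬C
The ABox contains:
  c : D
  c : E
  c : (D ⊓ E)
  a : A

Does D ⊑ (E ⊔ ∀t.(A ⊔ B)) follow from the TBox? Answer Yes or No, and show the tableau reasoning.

Yes

1. D ⊑ (E ⊔ ∀t.(A ⊔ B))  ⇔  (D ⊓ (¬E ⊓ ∃t.(¬A ⊓ ¬B))) unsat w.r.t. T
   all branches close; clash {D, ¬D} at x₀
2. Hence D ⊑ (E ⊔ ∀t.(A ⊔ B)): entailed.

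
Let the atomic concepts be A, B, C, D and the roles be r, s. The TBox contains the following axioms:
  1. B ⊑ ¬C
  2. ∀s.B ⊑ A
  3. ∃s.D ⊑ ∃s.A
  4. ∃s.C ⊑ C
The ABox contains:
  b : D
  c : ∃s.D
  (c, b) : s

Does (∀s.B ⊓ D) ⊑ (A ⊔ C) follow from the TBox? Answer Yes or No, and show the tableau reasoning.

Yes

1. (∀s.B ⊓ D) ⊑ (A ⊔ C)  ⇔  ((∀s.B ⊓ D) ⊓ (¬A ⊓ ¬C)) unsat w.r.t. T
   all branches close; clash {C, ¬C} at x₀
2. Hence (∀s.B ⊓ D) ⊑ (A ⊔ C): entailed.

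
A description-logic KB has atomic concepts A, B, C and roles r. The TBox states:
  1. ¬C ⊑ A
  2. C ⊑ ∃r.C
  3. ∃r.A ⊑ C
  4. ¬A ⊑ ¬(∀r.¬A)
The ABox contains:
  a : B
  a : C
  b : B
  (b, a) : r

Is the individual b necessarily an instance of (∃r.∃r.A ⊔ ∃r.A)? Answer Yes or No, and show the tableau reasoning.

Yes

1. b : (∃r.∃r.A ⊔ ∃r.A)?  L(b) = {B} ∪ {(∀r.∀r.¬A ⊓ ∀r.¬A)}
   clash {A, ¬A} at an ∃-successor — b ∈ (∃r.∃r.A ⊔ ∃r.A)
2. Hence b : (∃r.∃r.A ⊔ ∃r.A): entailed.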